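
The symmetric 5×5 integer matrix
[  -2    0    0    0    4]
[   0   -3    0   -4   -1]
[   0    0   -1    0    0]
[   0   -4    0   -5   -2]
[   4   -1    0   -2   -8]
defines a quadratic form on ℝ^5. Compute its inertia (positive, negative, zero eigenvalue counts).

step 0: pivot -2 → sign −
step 1: pivot -3 → sign −
step 2: pivot -1 → sign −
step 3: pivot 1/3 → sign +
step 4: pivot -1 → sign −
signature = (1, 4, 0)

Answer: (1, 4, 0)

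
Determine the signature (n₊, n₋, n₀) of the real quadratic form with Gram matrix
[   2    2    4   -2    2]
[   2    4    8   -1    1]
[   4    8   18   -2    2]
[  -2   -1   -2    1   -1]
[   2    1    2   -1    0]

Answer: (3, 2, 0)

Derivation:
step 0: pivot 2 → sign +
step 1: pivot 2 → sign +
step 2: pivot 2 → sign +
step 3: pivot -3/2 → sign −
step 4: pivot -1 → sign −
signature = (3, 2, 0)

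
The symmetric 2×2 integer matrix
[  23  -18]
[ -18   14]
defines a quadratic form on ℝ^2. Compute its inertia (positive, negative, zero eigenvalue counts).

Answer: (1, 1, 0)

Derivation:
step 0: pivot 23 → sign +
step 1: pivot -2/23 → sign −
signature = (1, 1, 0)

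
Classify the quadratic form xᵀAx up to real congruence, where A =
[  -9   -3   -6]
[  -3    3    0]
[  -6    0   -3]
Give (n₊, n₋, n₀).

Answer: (1, 1, 1)

Derivation:
step 0: pivot -9 → sign −
step 1: pivot 4 → sign +
step 2: row/col 2 already zero → sign 0
signature = (1, 1, 1)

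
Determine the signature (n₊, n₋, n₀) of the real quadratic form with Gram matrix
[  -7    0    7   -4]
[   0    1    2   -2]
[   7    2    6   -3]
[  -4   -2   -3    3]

Answer: (3, 1, 0)

Derivation:
step 0: pivot -7 → sign −
step 1: pivot 1 → sign +
step 2: pivot 9 → sign +
step 3: pivot 2/7 → sign +
signature = (3, 1, 0)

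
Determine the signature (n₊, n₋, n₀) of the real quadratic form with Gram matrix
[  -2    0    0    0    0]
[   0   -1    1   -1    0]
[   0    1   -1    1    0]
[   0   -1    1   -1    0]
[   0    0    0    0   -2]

step 0: pivot -2 → sign −
step 1: pivot -1 → sign −
step 2: pivot -2 → sign −
step 3: row/col 3 already zero → sign 0
step 4: row/col 4 already zero → sign 0
signature = (0, 3, 2)

Answer: (0, 3, 2)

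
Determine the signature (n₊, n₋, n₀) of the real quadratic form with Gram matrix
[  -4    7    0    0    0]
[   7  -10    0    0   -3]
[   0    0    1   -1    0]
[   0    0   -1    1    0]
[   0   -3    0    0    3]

Answer: (2, 2, 1)

Derivation:
step 0: pivot -4 → sign −
step 1: pivot 9/4 → sign +
step 2: pivot 1 → sign +
step 3: pivot -1 → sign −
step 4: row/col 4 already zero → sign 0
signature = (2, 2, 1)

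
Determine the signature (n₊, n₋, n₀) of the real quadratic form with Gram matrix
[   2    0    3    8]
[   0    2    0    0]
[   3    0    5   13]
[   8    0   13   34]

step 0: pivot 2 → sign +
step 1: pivot 2 → sign +
step 2: pivot 1/2 → sign +
step 3: row/col 3 already zero → sign 0
signature = (3, 0, 1)

Answer: (3, 0, 1)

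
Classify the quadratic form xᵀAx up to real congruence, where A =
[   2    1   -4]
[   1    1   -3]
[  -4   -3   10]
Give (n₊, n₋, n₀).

Answer: (2, 0, 1)

Derivation:
step 0: pivot 2 → sign +
step 1: pivot 1/2 → sign +
step 2: row/col 2 already zero → sign 0
signature = (2, 0, 1)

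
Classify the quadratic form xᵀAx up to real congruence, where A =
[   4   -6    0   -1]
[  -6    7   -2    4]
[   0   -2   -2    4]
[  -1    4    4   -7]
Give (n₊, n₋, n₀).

step 0: pivot 4 → sign +
step 1: pivot -2 → sign −
step 2: pivot -33/8 → sign −
step 3: pivot 6/11 → sign +
signature = (2, 2, 0)

Answer: (2, 2, 0)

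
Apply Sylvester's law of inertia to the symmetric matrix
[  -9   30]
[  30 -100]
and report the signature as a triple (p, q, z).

step 0: pivot -9 → sign −
step 1: row/col 1 already zero → sign 0
signature = (0, 1, 1)

Answer: (0, 1, 1)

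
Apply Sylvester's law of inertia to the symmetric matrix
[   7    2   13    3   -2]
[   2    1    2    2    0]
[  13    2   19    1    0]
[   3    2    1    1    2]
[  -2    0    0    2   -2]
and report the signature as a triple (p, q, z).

step 0: pivot 7 → sign +
step 1: pivot 3/7 → sign +
step 2: pivot -12 → sign −
step 3: pivot -10/3 → sign −
step 4: pivot 1/5 → sign +
signature = (3, 2, 0)

Answer: (3, 2, 0)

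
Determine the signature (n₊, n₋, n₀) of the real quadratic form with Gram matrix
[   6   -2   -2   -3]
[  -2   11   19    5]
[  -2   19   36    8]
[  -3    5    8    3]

Answer: (3, 1, 0)

Derivation:
step 0: pivot 6 → sign +
step 1: pivot 31/3 → sign +
step 2: pivot 87/31 → sign +
step 3: pivot -3/58 → sign −
signature = (3, 1, 0)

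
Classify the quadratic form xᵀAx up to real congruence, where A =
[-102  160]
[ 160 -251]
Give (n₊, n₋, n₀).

step 0: pivot -102 → sign −
step 1: pivot -1/51 → sign −
signature = (0, 2, 0)

Answer: (0, 2, 0)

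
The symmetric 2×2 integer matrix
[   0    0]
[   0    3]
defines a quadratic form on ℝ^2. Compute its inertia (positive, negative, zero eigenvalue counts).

Answer: (1, 0, 1)

Derivation:
step 0: pivot 3 → sign +
step 1: row/col 1 already zero → sign 0
signature = (1, 0, 1)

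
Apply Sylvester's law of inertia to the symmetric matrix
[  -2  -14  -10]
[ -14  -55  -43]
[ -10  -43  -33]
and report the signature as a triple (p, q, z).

step 0: pivot -2 → sign −
step 1: pivot 43 → sign +
step 2: pivot 2/43 → sign +
signature = (2, 1, 0)

Answer: (2, 1, 0)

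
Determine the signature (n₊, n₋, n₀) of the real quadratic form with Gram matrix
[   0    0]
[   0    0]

step 0: row/col 0 already zero → sign 0
step 1: row/col 1 already zero → sign 0
signature = (0, 0, 2)

Answer: (0, 0, 2)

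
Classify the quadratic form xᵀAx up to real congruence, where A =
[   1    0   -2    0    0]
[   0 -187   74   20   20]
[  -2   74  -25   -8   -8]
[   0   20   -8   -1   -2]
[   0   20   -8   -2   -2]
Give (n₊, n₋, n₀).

step 0: pivot 1 → sign +
step 1: pivot -187 → sign −
step 2: pivot 53/187 → sign +
step 3: pivot 59/53 → sign +
step 4: pivot 6/59 → sign +
signature = (4, 1, 0)

Answer: (4, 1, 0)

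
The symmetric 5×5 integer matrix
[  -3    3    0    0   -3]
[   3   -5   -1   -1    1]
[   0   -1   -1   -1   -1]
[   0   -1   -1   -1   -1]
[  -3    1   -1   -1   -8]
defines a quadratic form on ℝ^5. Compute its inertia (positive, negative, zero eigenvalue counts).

step 0: pivot -3 → sign −
step 1: pivot -2 → sign −
step 2: pivot -1/2 → sign −
step 3: pivot -3 → sign −
step 4: row/col 4 already zero → sign 0
signature = (0, 4, 1)

Answer: (0, 4, 1)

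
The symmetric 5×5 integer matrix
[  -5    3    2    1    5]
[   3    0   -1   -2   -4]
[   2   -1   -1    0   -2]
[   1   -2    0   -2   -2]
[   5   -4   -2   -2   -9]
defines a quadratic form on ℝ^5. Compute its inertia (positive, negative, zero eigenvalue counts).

Answer: (1, 4, 0)

Derivation:
step 0: pivot -5 → sign −
step 1: pivot 9/5 → sign +
step 2: pivot -2/9 → sign −
step 3: pivot -3/2 → sign −
step 4: pivot -3 → sign −
signature = (1, 4, 0)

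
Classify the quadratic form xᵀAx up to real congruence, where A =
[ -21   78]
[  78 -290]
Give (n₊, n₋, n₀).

step 0: pivot -21 → sign −
step 1: pivot -2/7 → sign −
signature = (0, 2, 0)

Answer: (0, 2, 0)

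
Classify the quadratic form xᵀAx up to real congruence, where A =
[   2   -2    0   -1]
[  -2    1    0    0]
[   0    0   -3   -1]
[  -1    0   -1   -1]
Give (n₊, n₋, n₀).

Answer: (1, 3, 0)

Derivation:
step 0: pivot 2 → sign +
step 1: pivot -1 → sign −
step 2: pivot -3 → sign −
step 3: pivot -1/6 → sign −
signature = (1, 3, 0)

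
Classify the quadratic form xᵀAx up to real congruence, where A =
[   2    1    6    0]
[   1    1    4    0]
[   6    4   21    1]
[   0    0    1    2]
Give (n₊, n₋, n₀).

step 0: pivot 2 → sign +
step 1: pivot 1/2 → sign +
step 2: pivot 1 → sign +
step 3: pivot 1 → sign +
signature = (4, 0, 0)

Answer: (4, 0, 0)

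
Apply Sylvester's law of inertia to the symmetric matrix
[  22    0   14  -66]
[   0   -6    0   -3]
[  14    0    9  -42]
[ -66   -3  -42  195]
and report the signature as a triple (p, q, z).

Answer: (2, 2, 0)

Derivation:
step 0: pivot 22 → sign +
step 1: pivot -6 → sign −
step 2: pivot 1/11 → sign +
step 3: pivot -3/2 → sign −
signature = (2, 2, 0)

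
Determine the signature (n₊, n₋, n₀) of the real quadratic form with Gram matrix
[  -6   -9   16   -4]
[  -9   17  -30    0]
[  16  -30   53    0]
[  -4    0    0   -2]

Answer: (2, 2, 0)

Derivation:
step 0: pivot -6 → sign −
step 1: pivot 61/2 → sign +
step 2: pivot 11/183 → sign +
step 3: pivot -6/11 → sign −
signature = (2, 2, 0)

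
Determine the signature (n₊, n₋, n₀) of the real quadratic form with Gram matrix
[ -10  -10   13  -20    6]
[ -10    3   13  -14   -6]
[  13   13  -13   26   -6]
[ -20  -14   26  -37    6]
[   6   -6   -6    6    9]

Answer: (3, 2, 0)

Derivation:
step 0: pivot -10 → sign −
step 1: pivot 13 → sign +
step 2: pivot 39/10 → sign +
step 3: pivot 3/13 → sign +
step 4: pivot -3/13 → sign −
signature = (3, 2, 0)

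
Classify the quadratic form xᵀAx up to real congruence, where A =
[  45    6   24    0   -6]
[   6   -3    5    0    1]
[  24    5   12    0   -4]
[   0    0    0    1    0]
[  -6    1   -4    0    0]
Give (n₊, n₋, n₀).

Answer: (3, 1, 1)

Derivation:
step 0: pivot 45 → sign +
step 1: pivot -19/5 → sign −
step 2: pivot 1/19 → sign +
step 3: pivot 1 → sign +
step 4: row/col 4 already zero → sign 0
signature = (3, 1, 1)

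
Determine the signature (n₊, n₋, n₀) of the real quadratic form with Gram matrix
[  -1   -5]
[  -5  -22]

Answer: (1, 1, 0)

Derivation:
step 0: pivot -1 → sign −
step 1: pivot 3 → sign +
signature = (1, 1, 0)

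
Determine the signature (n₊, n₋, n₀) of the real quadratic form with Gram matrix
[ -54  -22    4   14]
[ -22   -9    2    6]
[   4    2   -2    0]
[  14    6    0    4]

step 0: pivot -54 → sign −
step 1: pivot -1/27 → sign −
step 2: pivot 2 → sign +
step 3: pivot 2 → sign +
signature = (2, 2, 0)

Answer: (2, 2, 0)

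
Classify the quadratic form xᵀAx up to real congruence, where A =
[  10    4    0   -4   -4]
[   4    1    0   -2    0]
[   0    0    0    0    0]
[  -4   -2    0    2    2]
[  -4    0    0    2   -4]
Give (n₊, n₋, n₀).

step 0: pivot 10 → sign +
step 1: pivot -3/5 → sign −
step 2: pivot 2/3 → sign +
step 3: pivot -2 → sign −
step 4: row/col 4 already zero → sign 0
signature = (2, 2, 1)

Answer: (2, 2, 1)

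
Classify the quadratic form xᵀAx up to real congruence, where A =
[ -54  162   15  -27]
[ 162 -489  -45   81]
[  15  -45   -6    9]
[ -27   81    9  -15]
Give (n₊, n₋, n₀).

step 0: pivot -54 → sign −
step 1: pivot -3 → sign −
step 2: pivot -11/6 → sign −
step 3: pivot -3/11 → sign −
signature = (0, 4, 0)

Answer: (0, 4, 0)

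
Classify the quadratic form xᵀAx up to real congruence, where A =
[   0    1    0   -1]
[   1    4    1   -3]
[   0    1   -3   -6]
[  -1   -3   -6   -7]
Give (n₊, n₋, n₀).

Answer: (1, 3, 0)

Derivation:
step 0: pivot 4 → sign +
step 1: pivot -1/4 → sign −
step 2: pivot -3 → sign −
step 3: pivot -2/3 → sign −
signature = (1, 3, 0)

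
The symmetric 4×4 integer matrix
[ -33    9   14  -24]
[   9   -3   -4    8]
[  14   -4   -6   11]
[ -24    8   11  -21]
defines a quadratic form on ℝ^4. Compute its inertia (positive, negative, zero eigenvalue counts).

step 0: pivot -33 → sign −
step 1: pivot -6/11 → sign −
step 2: pivot 1/3 → sign +
step 3: pivot -1/3 → sign −
signature = (1, 3, 0)

Answer: (1, 3, 0)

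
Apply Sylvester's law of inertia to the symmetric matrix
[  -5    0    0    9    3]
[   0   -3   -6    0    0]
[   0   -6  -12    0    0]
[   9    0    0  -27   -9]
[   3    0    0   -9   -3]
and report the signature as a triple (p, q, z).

Answer: (0, 3, 2)

Derivation:
step 0: pivot -5 → sign −
step 1: pivot -3 → sign −
step 2: pivot -54/5 → sign −
step 3: row/col 3 already zero → sign 0
step 4: row/col 4 already zero → sign 0
signature = (0, 3, 2)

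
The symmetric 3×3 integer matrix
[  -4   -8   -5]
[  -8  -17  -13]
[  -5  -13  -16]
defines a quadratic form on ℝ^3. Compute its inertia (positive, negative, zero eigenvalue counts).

step 0: pivot -4 → sign −
step 1: pivot -1 → sign −
step 2: pivot -3/4 → sign −
signature = (0, 3, 0)

Answer: (0, 3, 0)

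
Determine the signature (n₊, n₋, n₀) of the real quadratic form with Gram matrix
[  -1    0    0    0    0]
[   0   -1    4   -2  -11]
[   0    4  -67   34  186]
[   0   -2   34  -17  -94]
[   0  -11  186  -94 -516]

Answer: (1, 4, 0)

Derivation:
step 0: pivot -1 → sign −
step 1: pivot -1 → sign −
step 2: pivot -51 → sign −
step 3: pivot 13/51 → sign +
step 4: pivot -3/13 → sign −
signature = (1, 4, 0)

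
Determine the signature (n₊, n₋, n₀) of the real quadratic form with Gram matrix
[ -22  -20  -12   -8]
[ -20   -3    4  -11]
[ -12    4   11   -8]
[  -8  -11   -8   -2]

Answer: (2, 2, 0)

Derivation:
step 0: pivot -22 → sign −
step 1: pivot 167/11 → sign +
step 2: pivot 485/167 → sign +
step 3: pivot -3/485 → sign −
signature = (2, 2, 0)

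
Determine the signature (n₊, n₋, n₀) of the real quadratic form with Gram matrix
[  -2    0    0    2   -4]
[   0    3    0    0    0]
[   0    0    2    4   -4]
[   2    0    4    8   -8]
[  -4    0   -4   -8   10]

Answer: (4, 1, 0)

Derivation:
step 0: pivot -2 → sign −
step 1: pivot 3 → sign +
step 2: pivot 2 → sign +
step 3: pivot 2 → sign +
step 4: pivot 2 → sign +
signature = (4, 1, 0)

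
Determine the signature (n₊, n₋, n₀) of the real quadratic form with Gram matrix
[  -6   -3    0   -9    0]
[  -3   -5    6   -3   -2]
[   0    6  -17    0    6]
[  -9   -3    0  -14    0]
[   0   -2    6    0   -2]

step 0: pivot -6 → sign −
step 1: pivot -7/2 → sign −
step 2: pivot -47/7 → sign −
step 3: pivot 53/47 → sign +
step 4: pivot 6/53 → sign +
signature = (2, 3, 0)

Answer: (2, 3, 0)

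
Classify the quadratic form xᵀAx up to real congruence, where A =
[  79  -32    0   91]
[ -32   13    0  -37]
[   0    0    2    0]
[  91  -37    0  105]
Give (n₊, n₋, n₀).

step 0: pivot 79 → sign +
step 1: pivot 3/79 → sign +
step 2: pivot 2 → sign +
step 3: pivot -1/3 → sign −
signature = (3, 1, 0)

Answer: (3, 1, 0)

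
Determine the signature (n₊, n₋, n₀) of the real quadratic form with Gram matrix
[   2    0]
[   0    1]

Answer: (2, 0, 0)

Derivation:
step 0: pivot 2 → sign +
step 1: pivot 1 → sign +
signature = (2, 0, 0)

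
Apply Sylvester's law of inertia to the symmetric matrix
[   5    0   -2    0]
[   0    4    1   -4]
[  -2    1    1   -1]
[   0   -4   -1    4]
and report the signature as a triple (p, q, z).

Answer: (2, 1, 1)

Derivation:
step 0: pivot 5 → sign +
step 1: pivot 4 → sign +
step 2: pivot -1/20 → sign −
step 3: row/col 3 already zero → sign 0
signature = (2, 1, 1)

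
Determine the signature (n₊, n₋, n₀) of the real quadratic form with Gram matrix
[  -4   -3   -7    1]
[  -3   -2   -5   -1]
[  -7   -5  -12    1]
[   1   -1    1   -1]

Answer: (2, 2, 0)

Derivation:
step 0: pivot -4 → sign −
step 1: pivot 1/4 → sign +
step 2: pivot -13 → sign −
step 3: pivot 1/13 → sign +
signature = (2, 2, 0)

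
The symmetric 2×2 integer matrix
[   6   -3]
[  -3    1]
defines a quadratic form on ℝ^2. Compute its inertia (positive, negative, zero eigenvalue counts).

step 0: pivot 6 → sign +
step 1: pivot -1/2 → sign −
signature = (1, 1, 0)

Answer: (1, 1, 0)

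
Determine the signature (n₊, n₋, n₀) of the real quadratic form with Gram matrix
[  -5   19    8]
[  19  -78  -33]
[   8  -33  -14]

step 0: pivot -5 → sign −
step 1: pivot -29/5 → sign −
step 2: pivot -1/29 → sign −
signature = (0, 3, 0)

Answer: (0, 3, 0)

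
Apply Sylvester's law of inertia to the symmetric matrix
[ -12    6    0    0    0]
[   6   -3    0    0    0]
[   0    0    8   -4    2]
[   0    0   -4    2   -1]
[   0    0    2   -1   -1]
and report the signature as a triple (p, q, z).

Answer: (1, 2, 2)

Derivation:
step 0: pivot -12 → sign −
step 1: pivot 8 → sign +
step 2: pivot -3/2 → sign −
step 3: row/col 3 already zero → sign 0
step 4: row/col 4 already zero → sign 0
signature = (1, 2, 2)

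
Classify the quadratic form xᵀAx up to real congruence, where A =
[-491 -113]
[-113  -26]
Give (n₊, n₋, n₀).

Answer: (1, 1, 0)

Derivation:
step 0: pivot -491 → sign −
step 1: pivot 3/491 → sign +
signature = (1, 1, 0)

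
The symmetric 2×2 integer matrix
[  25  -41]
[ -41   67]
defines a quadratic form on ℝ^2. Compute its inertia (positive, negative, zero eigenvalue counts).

step 0: pivot 25 → sign +
step 1: pivot -6/25 → sign −
signature = (1, 1, 0)

Answer: (1, 1, 0)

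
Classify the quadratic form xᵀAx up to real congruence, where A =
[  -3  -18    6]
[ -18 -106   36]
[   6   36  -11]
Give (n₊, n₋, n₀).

step 0: pivot -3 → sign −
step 1: pivot 2 → sign +
step 2: pivot 1 → sign +
signature = (2, 1, 0)

Answer: (2, 1, 0)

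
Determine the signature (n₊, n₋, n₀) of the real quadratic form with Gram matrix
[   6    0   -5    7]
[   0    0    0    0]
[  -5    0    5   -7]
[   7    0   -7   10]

Answer: (3, 0, 1)

Derivation:
step 0: pivot 6 → sign +
step 1: pivot 5/6 → sign +
step 2: pivot 1/5 → sign +
step 3: row/col 3 already zero → sign 0
signature = (3, 0, 1)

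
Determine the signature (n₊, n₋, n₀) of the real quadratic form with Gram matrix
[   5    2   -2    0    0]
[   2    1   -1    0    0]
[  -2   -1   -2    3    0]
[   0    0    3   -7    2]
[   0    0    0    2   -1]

Answer: (2, 2, 1)

Derivation:
step 0: pivot 5 → sign +
step 1: pivot 1/5 → sign +
step 2: pivot -3 → sign −
step 3: pivot -4 → sign −
step 4: row/col 4 already zero → sign 0
signature = (2, 2, 1)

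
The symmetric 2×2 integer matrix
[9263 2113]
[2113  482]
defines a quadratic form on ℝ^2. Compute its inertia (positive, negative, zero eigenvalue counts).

step 0: pivot 9263 → sign +
step 1: pivot -3/9263 → sign −
signature = (1, 1, 0)

Answer: (1, 1, 0)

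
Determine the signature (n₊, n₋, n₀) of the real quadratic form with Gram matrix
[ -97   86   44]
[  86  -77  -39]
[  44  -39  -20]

step 0: pivot -97 → sign −
step 1: pivot -73/97 → sign −
step 2: pivot -3/73 → sign −
signature = (0, 3, 0)

Answer: (0, 3, 0)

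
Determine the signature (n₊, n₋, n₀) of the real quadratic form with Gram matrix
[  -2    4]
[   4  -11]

step 0: pivot -2 → sign −
step 1: pivot -3 → sign −
signature = (0, 2, 0)

Answer: (0, 2, 0)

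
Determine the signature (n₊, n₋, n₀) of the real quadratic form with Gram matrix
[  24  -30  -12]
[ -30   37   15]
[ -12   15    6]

Answer: (1, 1, 1)

Derivation:
step 0: pivot 24 → sign +
step 1: pivot -1/2 → sign −
step 2: row/col 2 already zero → sign 0
signature = (1, 1, 1)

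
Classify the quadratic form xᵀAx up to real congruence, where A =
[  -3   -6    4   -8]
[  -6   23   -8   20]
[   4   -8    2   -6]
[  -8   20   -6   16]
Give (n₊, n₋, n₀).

step 0: pivot -3 → sign −
step 1: pivot 35 → sign +
step 2: pivot 2/105 → sign +
step 3: pivot -2 → sign −
signature = (2, 2, 0)

Answer: (2, 2, 0)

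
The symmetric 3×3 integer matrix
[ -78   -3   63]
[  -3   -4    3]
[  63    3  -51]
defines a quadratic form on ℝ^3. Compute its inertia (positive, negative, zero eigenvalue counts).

step 0: pivot -78 → sign −
step 1: pivot -101/26 → sign −
step 2: pivot -3/101 → sign −
signature = (0, 3, 0)

Answer: (0, 3, 0)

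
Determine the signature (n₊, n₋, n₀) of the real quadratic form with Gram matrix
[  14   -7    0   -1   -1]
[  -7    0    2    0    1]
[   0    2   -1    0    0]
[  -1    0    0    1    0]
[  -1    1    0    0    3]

step 0: pivot 14 → sign +
step 1: pivot -7/2 → sign −
step 2: pivot 1/7 → sign +
step 3: pivot 3/7 → sign +
step 4: pivot 2 → sign +
signature = (4, 1, 0)

Answer: (4, 1, 0)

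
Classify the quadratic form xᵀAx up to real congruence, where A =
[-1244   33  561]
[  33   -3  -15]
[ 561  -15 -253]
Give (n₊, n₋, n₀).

Answer: (0, 3, 0)

Derivation:
step 0: pivot -1244 → sign −
step 1: pivot -2643/1244 → sign −
step 2: pivot -2/881 → sign −
signature = (0, 3, 0)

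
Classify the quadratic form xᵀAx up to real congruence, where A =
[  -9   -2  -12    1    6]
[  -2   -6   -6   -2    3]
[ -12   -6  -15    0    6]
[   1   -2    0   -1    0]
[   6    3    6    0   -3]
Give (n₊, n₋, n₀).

Answer: (1, 3, 1)

Derivation:
step 0: pivot -9 → sign −
step 1: pivot -50/9 → sign −
step 2: pivot 3 → sign +
step 3: pivot -3/2 → sign −
step 4: row/col 4 already zero → sign 0
signature = (1, 3, 1)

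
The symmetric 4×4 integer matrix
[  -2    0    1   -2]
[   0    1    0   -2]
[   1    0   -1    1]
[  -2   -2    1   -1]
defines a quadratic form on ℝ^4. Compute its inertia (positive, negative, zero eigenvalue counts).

Answer: (1, 3, 0)

Derivation:
step 0: pivot -2 → sign −
step 1: pivot 1 → sign +
step 2: pivot -1/2 → sign −
step 3: pivot -3 → sign −
signature = (1, 3, 0)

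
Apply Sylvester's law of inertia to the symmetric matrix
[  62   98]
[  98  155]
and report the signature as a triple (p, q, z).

step 0: pivot 62 → sign +
step 1: pivot 3/31 → sign +
signature = (2, 0, 0)

Answer: (2, 0, 0)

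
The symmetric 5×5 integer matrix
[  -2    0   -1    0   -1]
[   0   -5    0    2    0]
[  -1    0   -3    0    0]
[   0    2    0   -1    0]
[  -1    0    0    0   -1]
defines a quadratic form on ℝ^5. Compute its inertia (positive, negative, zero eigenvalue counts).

Answer: (0, 5, 0)

Derivation:
step 0: pivot -2 → sign −
step 1: pivot -5 → sign −
step 2: pivot -5/2 → sign −
step 3: pivot -1/5 → sign −
step 4: pivot -2/5 → sign −
signature = (0, 5, 0)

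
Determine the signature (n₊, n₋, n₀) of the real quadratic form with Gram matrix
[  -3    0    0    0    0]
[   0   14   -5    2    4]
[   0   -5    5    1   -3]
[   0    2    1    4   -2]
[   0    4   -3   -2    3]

step 0: pivot -3 → sign −
step 1: pivot 14 → sign +
step 2: pivot 45/14 → sign +
step 3: pivot 14/5 → sign +
step 4: pivot 1/63 → sign +
signature = (4, 1, 0)

Answer: (4, 1, 0)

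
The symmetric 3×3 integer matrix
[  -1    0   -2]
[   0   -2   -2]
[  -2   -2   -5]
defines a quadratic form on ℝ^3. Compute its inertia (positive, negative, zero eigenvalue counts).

step 0: pivot -1 → sign −
step 1: pivot -2 → sign −
step 2: pivot 1 → sign +
signature = (1, 2, 0)

Answer: (1, 2, 0)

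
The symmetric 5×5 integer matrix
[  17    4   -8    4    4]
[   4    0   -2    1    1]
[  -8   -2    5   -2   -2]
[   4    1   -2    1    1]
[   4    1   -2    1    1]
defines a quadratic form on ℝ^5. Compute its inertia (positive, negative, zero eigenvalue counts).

step 0: pivot 17 → sign +
step 1: pivot -16/17 → sign −
step 2: pivot 5/4 → sign +
step 3: pivot 1/20 → sign +
step 4: row/col 4 already zero → sign 0
signature = (3, 1, 1)

Answer: (3, 1, 1)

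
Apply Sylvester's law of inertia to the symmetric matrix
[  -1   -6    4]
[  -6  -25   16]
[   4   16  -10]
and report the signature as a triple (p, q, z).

step 0: pivot -1 → sign −
step 1: pivot 11 → sign +
step 2: pivot 2/11 → sign +
signature = (2, 1, 0)

Answer: (2, 1, 0)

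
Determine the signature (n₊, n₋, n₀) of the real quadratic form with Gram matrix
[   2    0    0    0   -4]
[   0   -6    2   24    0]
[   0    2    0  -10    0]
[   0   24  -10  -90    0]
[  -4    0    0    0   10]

step 0: pivot 2 → sign +
step 1: pivot -6 → sign −
step 2: pivot 2/3 → sign +
step 3: pivot 2 → sign +
step 4: row/col 4 already zero → sign 0
signature = (3, 1, 1)

Answer: (3, 1, 1)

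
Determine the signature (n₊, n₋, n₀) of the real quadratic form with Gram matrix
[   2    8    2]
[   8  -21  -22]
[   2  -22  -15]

Answer: (1, 2, 0)

Derivation:
step 0: pivot 2 → sign +
step 1: pivot -53 → sign −
step 2: pivot -1/53 → sign −
signature = (1, 2, 0)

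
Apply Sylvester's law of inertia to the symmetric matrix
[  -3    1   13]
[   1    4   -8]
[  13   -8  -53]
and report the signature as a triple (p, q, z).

step 0: pivot -3 → sign −
step 1: pivot 13/3 → sign +
step 2: pivot 3/13 → sign +
signature = (2, 1, 0)

Answer: (2, 1, 0)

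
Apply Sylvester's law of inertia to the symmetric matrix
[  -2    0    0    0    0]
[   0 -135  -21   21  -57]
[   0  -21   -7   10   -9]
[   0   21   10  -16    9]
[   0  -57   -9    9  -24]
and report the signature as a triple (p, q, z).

step 0: pivot -2 → sign −
step 1: pivot -135 → sign −
step 2: pivot -56/15 → sign −
step 3: pivot -33/56 → sign −
step 4: pivot 1/11 → sign +
signature = (1, 4, 0)

Answer: (1, 4, 0)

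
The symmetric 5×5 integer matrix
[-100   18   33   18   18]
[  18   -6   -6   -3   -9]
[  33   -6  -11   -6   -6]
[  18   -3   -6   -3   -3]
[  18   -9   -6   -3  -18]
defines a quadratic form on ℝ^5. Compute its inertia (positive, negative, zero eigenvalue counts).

Answer: (1, 4, 0)

Derivation:
step 0: pivot -100 → sign −
step 1: pivot -69/25 → sign −
step 2: pivot -5/46 → sign −
step 3: pivot 3/10 → sign +
step 4: pivot -3 → sign −
signature = (1, 4, 0)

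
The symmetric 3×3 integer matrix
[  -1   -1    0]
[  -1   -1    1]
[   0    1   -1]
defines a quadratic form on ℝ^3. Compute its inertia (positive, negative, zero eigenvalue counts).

step 0: pivot -1 → sign −
step 1: pivot -1 → sign −
step 2: pivot 1 → sign +
signature = (1, 2, 0)

Answer: (1, 2, 0)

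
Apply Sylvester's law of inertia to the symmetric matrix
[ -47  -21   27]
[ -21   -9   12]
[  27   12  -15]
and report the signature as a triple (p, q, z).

Answer: (2, 1, 0)

Derivation:
step 0: pivot -47 → sign −
step 1: pivot 18/47 → sign +
step 2: pivot 1/2 → sign +
signature = (2, 1, 0)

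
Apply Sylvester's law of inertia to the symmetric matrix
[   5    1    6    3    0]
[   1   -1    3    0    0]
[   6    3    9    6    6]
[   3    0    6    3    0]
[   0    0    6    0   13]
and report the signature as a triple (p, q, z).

step 0: pivot 5 → sign +
step 1: pivot -6/5 → sign −
step 2: pivot 9/2 → sign +
step 3: pivot 1 → sign +
step 4: pivot 1 → sign +
signature = (4, 1, 0)

Answer: (4, 1, 0)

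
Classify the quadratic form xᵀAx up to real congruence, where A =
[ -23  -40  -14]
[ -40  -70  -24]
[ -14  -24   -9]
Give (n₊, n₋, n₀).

Answer: (0, 3, 0)

Derivation:
step 0: pivot -23 → sign −
step 1: pivot -10/23 → sign −
step 2: pivot -1/5 → sign −
signature = (0, 3, 0)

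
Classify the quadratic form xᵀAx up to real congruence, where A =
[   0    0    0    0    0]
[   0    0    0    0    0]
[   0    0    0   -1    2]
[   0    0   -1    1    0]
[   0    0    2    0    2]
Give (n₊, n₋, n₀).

Answer: (2, 1, 2)

Derivation:
step 0: pivot 1 → sign +
step 1: pivot -1 → sign −
step 2: pivot 6 → sign +
step 3: row/col 3 already zero → sign 0
step 4: row/col 4 already zero → sign 0
signature = (2, 1, 2)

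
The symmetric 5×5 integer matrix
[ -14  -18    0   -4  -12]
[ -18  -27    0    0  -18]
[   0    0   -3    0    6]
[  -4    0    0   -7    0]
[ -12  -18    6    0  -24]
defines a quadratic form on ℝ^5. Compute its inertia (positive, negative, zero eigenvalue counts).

Answer: (1, 3, 1)

Derivation:
step 0: pivot -14 → sign −
step 1: pivot -27/7 → sign −
step 2: pivot -3 → sign −
step 3: pivot 1 → sign +
step 4: row/col 4 already zero → sign 0
signature = (1, 3, 1)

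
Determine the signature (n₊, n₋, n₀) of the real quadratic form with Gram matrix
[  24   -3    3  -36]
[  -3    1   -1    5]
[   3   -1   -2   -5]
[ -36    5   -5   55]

step 0: pivot 24 → sign +
step 1: pivot 5/8 → sign +
step 2: pivot -3 → sign −
step 3: pivot 3/5 → sign +
signature = (3, 1, 0)

Answer: (3, 1, 0)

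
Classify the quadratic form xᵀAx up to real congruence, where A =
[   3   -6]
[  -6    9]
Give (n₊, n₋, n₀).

step 0: pivot 3 → sign +
step 1: pivot -3 → sign −
signature = (1, 1, 0)

Answer: (1, 1, 0)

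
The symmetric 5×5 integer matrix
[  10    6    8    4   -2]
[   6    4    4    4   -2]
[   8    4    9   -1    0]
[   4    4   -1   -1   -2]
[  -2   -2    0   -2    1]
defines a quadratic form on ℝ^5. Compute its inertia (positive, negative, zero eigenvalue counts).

Answer: (3, 2, 0)

Derivation:
step 0: pivot 10 → sign +
step 1: pivot 2/5 → sign +
step 2: pivot 1 → sign +
step 3: pivot -10 → sign −
step 4: pivot -3/5 → sign −
signature = (3, 2, 0)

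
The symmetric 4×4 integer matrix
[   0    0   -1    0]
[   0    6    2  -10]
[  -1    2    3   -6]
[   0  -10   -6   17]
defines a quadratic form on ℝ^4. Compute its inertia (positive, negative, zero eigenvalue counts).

Answer: (3, 1, 0)

Derivation:
step 0: pivot 6 → sign +
step 1: pivot 7/3 → sign +
step 2: pivot -3/7 → sign −
step 3: pivot 1/3 → sign +
signature = (3, 1, 0)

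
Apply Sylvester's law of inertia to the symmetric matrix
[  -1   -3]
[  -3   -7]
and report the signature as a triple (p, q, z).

Answer: (1, 1, 0)

Derivation:
step 0: pivot -1 → sign −
step 1: pivot 2 → sign +
signature = (1, 1, 0)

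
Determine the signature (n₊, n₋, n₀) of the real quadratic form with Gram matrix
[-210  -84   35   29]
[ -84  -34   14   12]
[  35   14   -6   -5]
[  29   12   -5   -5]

Answer: (0, 4, 0)

Derivation:
step 0: pivot -210 → sign −
step 1: pivot -2/5 → sign −
step 2: pivot -1/6 → sign −
step 3: pivot -3/7 → sign −
signature = (0, 4, 0)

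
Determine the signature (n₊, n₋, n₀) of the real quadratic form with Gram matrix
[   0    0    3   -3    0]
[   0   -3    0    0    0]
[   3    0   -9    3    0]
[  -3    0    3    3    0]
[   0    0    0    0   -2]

step 0: pivot -3 → sign −
step 1: pivot -9 → sign −
step 2: pivot 1 → sign +
step 3: pivot -2 → sign −
step 4: row/col 4 already zero → sign 0
signature = (1, 3, 1)

Answer: (1, 3, 1)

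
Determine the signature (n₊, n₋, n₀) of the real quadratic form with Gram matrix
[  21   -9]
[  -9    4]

step 0: pivot 21 → sign +
step 1: pivot 1/7 → sign +
signature = (2, 0, 0)

Answer: (2, 0, 0)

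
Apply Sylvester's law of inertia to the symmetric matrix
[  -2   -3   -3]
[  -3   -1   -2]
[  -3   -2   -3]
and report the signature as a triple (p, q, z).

Answer: (1, 2, 0)

Derivation:
step 0: pivot -2 → sign −
step 1: pivot 7/2 → sign +
step 2: pivot -2/7 → sign −
signature = (1, 2, 0)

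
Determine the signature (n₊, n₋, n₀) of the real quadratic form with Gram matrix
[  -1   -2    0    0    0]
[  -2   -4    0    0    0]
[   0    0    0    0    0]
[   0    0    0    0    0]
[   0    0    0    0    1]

step 0: pivot -1 → sign −
step 1: pivot 1 → sign +
step 2: row/col 2 already zero → sign 0
step 3: row/col 3 already zero → sign 0
step 4: row/col 4 already zero → sign 0
signature = (1, 1, 3)

Answer: (1, 1, 3)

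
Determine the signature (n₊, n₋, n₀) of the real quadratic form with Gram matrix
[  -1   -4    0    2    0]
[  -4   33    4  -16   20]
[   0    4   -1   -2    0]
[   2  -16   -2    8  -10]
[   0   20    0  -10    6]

step 0: pivot -1 → sign −
step 1: pivot 49 → sign +
step 2: pivot -65/49 → sign −
step 3: pivot 16/65 → sign +
step 4: pivot -1/4 → sign −
signature = (2, 3, 0)

Answer: (2, 3, 0)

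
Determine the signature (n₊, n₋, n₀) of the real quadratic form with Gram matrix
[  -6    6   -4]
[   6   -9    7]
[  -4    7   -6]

Answer: (0, 3, 0)

Derivation:
step 0: pivot -6 → sign −
step 1: pivot -3 → sign −
step 2: pivot -1/3 → sign −
signature = (0, 3, 0)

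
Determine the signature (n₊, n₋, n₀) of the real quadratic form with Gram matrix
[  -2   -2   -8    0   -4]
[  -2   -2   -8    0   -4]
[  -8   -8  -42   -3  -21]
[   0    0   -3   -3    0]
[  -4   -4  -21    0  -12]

Answer: (0, 4, 1)

Derivation:
step 0: pivot -2 → sign −
step 1: pivot -10 → sign −
step 2: pivot -21/10 → sign −
step 3: pivot -3/7 → sign −
step 4: row/col 4 already zero → sign 0
signature = (0, 4, 1)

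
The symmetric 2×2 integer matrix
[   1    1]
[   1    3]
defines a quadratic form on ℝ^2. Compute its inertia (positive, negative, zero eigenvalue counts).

Answer: (2, 0, 0)

Derivation:
step 0: pivot 1 → sign +
step 1: pivot 2 → sign +
signature = (2, 0, 0)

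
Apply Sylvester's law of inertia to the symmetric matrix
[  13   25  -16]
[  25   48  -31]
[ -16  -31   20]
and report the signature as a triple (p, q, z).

Answer: (2, 1, 0)

Derivation:
step 0: pivot 13 → sign +
step 1: pivot -1/13 → sign −
step 2: pivot 1 → sign +
signature = (2, 1, 0)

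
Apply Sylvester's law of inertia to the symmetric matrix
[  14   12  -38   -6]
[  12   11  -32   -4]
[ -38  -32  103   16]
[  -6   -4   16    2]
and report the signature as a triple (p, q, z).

step 0: pivot 14 → sign +
step 1: pivot 5/7 → sign +
step 2: pivot -3/5 → sign −
step 3: row/col 3 already zero → sign 0
signature = (2, 1, 1)

Answer: (2, 1, 1)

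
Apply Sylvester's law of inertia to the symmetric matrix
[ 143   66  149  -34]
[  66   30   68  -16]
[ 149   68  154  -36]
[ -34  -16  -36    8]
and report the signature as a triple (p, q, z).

Answer: (2, 1, 1)

Derivation:
step 0: pivot 143 → sign +
step 1: pivot -6/13 → sign −
step 2: pivot 1/33 → sign +
step 3: row/col 3 already zero → sign 0
signature = (2, 1, 1)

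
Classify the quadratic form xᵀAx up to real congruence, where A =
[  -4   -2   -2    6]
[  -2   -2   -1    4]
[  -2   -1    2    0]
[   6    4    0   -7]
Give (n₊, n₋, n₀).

step 0: pivot -4 → sign −
step 1: pivot -1 → sign −
step 2: pivot 3 → sign +
step 3: row/col 3 already zero → sign 0
signature = (1, 2, 1)

Answer: (1, 2, 1)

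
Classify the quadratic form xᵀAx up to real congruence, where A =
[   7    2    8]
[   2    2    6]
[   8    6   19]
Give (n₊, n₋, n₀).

step 0: pivot 7 → sign +
step 1: pivot 10/7 → sign +
step 2: pivot 1/5 → sign +
signature = (3, 0, 0)

Answer: (3, 0, 0)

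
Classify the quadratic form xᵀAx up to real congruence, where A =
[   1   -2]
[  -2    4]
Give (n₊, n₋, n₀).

step 0: pivot 1 → sign +
step 1: row/col 1 already zero → sign 0
signature = (1, 0, 1)

Answer: (1, 0, 1)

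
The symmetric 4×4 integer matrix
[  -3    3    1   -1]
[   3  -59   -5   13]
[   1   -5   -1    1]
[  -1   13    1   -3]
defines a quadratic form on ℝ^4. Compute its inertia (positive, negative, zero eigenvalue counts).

step 0: pivot -3 → sign −
step 1: pivot -56 → sign −
step 2: pivot -8/21 → sign −
step 3: row/col 3 already zero → sign 0
signature = (0, 3, 1)

Answer: (0, 3, 1)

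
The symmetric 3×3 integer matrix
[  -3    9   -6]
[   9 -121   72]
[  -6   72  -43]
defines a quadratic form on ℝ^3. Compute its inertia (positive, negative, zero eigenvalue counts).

Answer: (1, 2, 0)

Derivation:
step 0: pivot -3 → sign −
step 1: pivot -94 → sign −
step 2: pivot 1/47 → sign +
signature = (1, 2, 0)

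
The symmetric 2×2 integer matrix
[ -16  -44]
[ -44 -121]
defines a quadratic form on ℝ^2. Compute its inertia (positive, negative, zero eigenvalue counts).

step 0: pivot -16 → sign −
step 1: row/col 1 already zero → sign 0
signature = (0, 1, 1)

Answer: (0, 1, 1)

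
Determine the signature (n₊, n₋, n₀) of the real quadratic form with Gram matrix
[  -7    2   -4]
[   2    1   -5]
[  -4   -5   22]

step 0: pivot -7 → sign −
step 1: pivot 11/7 → sign +
step 2: pivot 3/11 → sign +
signature = (2, 1, 0)

Answer: (2, 1, 0)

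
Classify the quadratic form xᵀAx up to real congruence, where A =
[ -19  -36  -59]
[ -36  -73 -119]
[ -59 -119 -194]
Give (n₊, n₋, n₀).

step 0: pivot -19 → sign −
step 1: pivot -91/19 → sign −
step 2: pivot 6/91 → sign +
signature = (1, 2, 0)

Answer: (1, 2, 0)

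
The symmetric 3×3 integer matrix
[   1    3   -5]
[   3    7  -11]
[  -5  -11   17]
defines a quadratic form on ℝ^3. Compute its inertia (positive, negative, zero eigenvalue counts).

Answer: (1, 1, 1)

Derivation:
step 0: pivot 1 → sign +
step 1: pivot -2 → sign −
step 2: row/col 2 already zero → sign 0
signature = (1, 1, 1)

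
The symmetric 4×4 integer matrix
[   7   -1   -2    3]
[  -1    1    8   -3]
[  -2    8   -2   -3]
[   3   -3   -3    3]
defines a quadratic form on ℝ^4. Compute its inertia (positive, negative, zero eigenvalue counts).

Answer: (3, 1, 0)

Derivation:
step 0: pivot 7 → sign +
step 1: pivot 6/7 → sign +
step 2: pivot -72 → sign −
step 3: pivot 1/8 → sign +
signature = (3, 1, 0)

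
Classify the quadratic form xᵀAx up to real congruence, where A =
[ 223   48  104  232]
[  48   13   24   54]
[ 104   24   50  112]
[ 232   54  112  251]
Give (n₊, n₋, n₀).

Answer: (3, 1, 0)

Derivation:
step 0: pivot 223 → sign +
step 1: pivot 595/223 → sign +
step 2: pivot 62/119 → sign +
step 3: pivot -3/155 → sign −
signature = (3, 1, 0)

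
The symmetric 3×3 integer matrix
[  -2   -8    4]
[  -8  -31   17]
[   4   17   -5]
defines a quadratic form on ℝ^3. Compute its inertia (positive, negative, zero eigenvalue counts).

Answer: (2, 1, 0)

Derivation:
step 0: pivot -2 → sign −
step 1: pivot 1 → sign +
step 2: pivot 2 → sign +
signature = (2, 1, 0)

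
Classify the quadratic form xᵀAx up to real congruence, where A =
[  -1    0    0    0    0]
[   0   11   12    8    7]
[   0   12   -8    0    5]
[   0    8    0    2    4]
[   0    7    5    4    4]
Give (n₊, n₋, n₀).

Answer: (1, 4, 0)

Derivation:
step 0: pivot -1 → sign −
step 1: pivot 11 → sign +
step 2: pivot -232/11 → sign −
step 3: pivot -6/29 → sign −
step 4: pivot -1/8 → sign −
signature = (1, 4, 0)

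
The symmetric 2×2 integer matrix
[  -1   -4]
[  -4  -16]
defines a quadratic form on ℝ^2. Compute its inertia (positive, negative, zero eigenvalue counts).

step 0: pivot -1 → sign −
step 1: row/col 1 already zero → sign 0
signature = (0, 1, 1)

Answer: (0, 1, 1)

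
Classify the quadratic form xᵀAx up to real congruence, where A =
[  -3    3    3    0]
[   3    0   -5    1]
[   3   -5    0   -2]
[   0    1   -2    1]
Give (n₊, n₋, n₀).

step 0: pivot -3 → sign −
step 1: pivot 3 → sign +
step 2: pivot 5/3 → sign +
step 3: pivot -2/5 → sign −
signature = (2, 2, 0)

Answer: (2, 2, 0)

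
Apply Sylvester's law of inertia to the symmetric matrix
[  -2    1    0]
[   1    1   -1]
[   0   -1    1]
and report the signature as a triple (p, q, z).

step 0: pivot -2 → sign −
step 1: pivot 3/2 → sign +
step 2: pivot 1/3 → sign +
signature = (2, 1, 0)

Answer: (2, 1, 0)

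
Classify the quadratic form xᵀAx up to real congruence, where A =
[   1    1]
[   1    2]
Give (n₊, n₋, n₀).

Answer: (2, 0, 0)

Derivation:
step 0: pivot 1 → sign +
step 1: pivot 1 → sign +
signature = (2, 0, 0)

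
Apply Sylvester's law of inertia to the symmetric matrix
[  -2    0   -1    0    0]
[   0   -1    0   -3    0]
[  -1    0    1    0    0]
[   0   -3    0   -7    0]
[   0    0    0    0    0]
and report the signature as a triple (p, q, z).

step 0: pivot -2 → sign −
step 1: pivot -1 → sign −
step 2: pivot 3/2 → sign +
step 3: pivot 2 → sign +
step 4: row/col 4 already zero → sign 0
signature = (2, 2, 1)

Answer: (2, 2, 1)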